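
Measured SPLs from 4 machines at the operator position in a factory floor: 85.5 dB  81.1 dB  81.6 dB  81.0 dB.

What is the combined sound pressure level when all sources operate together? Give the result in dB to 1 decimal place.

Σ 10^(Lᵢ/10) = 7.541e+08.
Combined level = 10 log₁₀(7.541e+08) = 88.8 dB.

88.8 dB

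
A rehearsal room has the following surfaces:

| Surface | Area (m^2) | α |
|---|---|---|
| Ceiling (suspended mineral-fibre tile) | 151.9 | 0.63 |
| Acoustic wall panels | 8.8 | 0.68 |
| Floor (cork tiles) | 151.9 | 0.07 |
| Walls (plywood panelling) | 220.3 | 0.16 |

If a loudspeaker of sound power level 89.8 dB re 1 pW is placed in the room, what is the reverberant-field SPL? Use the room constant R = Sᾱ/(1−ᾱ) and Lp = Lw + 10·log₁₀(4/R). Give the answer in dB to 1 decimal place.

A = 147.562 sabins; S = 532.9 m^2.
ᾱ = 147.562/532.9 = 0.2769; R = Sᾱ/(1−ᾱ) = 147.562/(1−0.2769) = 204.069 m^2.
Lp = 89.8 + 10·log₁₀(4/204.069) = 89.8 + (-17.08) = 72.7 dB.

72.7 dB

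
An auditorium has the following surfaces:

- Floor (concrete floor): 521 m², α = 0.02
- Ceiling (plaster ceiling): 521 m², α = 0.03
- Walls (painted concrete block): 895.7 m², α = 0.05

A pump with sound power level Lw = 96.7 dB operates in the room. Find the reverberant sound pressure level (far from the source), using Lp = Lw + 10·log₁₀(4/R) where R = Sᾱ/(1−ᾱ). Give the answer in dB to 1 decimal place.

A = 70.835 sabins; S = 1937.7 m².
ᾱ = 70.835/1937.7 = 0.0366; R = Sᾱ/(1−ᾱ) = 70.835/(1−0.0366) = 73.526 m².
Lp = 96.7 + 10·log₁₀(4/73.526) = 96.7 + (-12.64) = 84.1 dB.

84.1 dB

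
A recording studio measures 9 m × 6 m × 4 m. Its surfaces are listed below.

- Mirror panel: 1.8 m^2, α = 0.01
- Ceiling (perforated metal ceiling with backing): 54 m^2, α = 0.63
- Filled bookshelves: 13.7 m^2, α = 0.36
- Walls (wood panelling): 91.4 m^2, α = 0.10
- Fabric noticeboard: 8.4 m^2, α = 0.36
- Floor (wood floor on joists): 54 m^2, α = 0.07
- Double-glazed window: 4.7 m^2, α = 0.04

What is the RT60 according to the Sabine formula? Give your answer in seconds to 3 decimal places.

Summing Sᵢαᵢ: 0.018 + 34.020 + 4.932 + 9.140 + 3.024 + 3.780 + 0.188 → A = 55.102 sabins.
Volume V = 9 × 6 × 4 = 216 m³.
T = 0.161 V/A = 0.161·216/55.102 = 0.631 s.

0.631 sec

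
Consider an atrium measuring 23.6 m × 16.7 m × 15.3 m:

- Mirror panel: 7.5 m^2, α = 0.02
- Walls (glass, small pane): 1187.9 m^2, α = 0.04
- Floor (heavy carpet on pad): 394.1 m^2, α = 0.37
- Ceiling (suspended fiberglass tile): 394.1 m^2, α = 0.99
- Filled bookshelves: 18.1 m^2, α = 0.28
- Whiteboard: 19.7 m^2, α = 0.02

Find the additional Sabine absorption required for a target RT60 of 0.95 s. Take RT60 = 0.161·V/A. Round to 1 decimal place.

432.8 sabins

Total absorption A₁ = 7.5×0.02 + 1187.9×0.04 + 394.1×0.37 + 394.1×0.99 + 18.1×0.28 + 19.7×0.02
  = 0.150 + 47.516 + 145.817 + 390.159 + 5.068 + 0.394 = 589.104 m^2 sabins.
Target A₂ = 0.161·6030.036/0.95 = 1021.932 sabins (V = 6030.036 m³).
ΔA = A₂ − A₁ = 1021.932 − 589.104 = 432.8 sabins.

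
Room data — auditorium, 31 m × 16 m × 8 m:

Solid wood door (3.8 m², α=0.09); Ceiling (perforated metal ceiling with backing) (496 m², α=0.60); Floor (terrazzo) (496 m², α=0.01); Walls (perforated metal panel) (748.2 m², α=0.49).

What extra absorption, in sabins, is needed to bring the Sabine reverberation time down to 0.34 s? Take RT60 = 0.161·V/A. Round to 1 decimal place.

1209.4 sabins

Summing Sᵢαᵢ: 0.342 + 297.600 + 4.960 + 366.618 → A₁ = 669.520 sabins.
For T = 0.34 s, need A₂ = 0.161·V/T = 0.161·3968/0.34 = 1878.965 sabins.
Shortfall: 1878.965 − 669.520 = 1209.4 sabins.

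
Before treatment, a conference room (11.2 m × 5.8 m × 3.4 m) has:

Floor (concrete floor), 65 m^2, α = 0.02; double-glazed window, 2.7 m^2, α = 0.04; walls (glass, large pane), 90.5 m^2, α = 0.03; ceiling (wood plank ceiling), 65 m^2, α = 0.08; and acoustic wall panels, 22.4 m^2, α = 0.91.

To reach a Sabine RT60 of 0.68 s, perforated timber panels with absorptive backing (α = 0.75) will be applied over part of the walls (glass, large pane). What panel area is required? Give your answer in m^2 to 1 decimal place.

Equivalent absorption area: A₁ = 65*0.02 + 2.7*0.04 + 90.5*0.03 + 65*0.08 + 22.4*0.91 = 29.707 m^2.
Required A₂ = 0.161·220.864/0.68 = 52.293 sabins.
Absorption to add: 52.293 − 29.707 = 22.586 sabins.
Net gain per m^2: Δα = 0.75 − 0.03 = 0.72.
Panel area = 22.586 / 0.72 = 31.4 m^2.

31.4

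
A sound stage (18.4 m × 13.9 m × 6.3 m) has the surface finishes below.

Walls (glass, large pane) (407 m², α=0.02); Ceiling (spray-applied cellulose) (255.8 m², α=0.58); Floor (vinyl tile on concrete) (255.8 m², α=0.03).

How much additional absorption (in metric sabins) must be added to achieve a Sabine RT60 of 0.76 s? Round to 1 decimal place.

Summing Sᵢαᵢ: 8.140 + 148.364 + 7.674 → A₁ = 164.178 sabins.
Target A₂ = 0.161·1611.288/0.76 = 341.339 sabins (V = 1611.288 m³).
Additional absorption ΔA = 341.339 − 164.178 = 177.2 sabins.

177.2 sabins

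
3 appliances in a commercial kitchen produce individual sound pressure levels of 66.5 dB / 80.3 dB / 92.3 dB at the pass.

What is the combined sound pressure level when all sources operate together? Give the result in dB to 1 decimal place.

92.6 dB

Sum in the linear (power) domain: Σ 10^(Lᵢ/10) = 10^(66.5/10) + 10^(80.3/10) + 10^(92.3/10) = 1.81e+09.
Combined level = 10 log₁₀(1.81e+09) = 92.6 dB.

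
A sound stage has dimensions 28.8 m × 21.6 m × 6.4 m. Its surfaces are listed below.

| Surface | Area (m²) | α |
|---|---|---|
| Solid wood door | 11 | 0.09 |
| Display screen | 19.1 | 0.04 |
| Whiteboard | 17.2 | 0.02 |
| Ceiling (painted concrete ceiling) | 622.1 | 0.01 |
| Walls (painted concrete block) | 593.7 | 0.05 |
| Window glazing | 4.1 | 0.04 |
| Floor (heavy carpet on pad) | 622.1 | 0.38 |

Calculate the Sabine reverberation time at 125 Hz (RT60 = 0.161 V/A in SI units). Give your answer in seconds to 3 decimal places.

A = Σ Sᵢαᵢ = 11·0.09 + 19.1·0.04 + 17.2·0.02 + 622.1·0.01 + 593.7·0.05 + 4.1·0.04 + 622.1·0.38 = 274.566 sabins.
Room volume: 3981.312 m³.
Sabine: RT60 = 0.161 × 3981.312 / 274.566 = 2.335 s.

2.335 s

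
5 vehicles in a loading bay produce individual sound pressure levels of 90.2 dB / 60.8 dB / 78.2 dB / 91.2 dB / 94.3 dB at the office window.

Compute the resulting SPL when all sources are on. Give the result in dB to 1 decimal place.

Sum in the linear (power) domain: Σ 10^(Lᵢ/10) = 10^(90.2/10) + 10^(60.8/10) + 10^(78.2/10) + 10^(91.2/10) + 10^(94.3/10) = 5.124e+09.
L_total = 10·log₁₀(5.124e+09) = 97.1 dB.

97.1 dB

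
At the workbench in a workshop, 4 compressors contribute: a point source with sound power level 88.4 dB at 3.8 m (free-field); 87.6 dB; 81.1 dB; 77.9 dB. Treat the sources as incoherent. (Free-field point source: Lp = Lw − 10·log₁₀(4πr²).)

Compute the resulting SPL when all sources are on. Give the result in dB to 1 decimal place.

Source at 3.8 m: Lp = 88.4 − 10·log₁₀(4π·3.8²) = 88.4 − 10·log₁₀(181.458) = 65.8 dB.
Σ 10^(Lᵢ/10) = 7.697e+08.
Combined level = 10 log₁₀(7.697e+08) = 88.9 dB.

88.9 dB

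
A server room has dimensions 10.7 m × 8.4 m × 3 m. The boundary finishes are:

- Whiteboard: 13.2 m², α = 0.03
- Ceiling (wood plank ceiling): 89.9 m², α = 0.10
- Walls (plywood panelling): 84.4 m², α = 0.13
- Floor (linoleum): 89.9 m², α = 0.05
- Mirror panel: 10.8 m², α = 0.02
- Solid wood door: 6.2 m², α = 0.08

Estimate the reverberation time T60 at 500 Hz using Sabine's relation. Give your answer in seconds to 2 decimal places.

A = Σ Sᵢαᵢ = 13.2×0.03 + 89.9×0.10 + 84.4×0.13 + 89.9×0.05 + 10.8×0.02 + 6.2×0.08 = 25.565 sabins.
Room volume: 269.64 m³.
Sabine: RT60 = 0.161 × 269.64 / 25.565 = 1.70 s.

1.70 s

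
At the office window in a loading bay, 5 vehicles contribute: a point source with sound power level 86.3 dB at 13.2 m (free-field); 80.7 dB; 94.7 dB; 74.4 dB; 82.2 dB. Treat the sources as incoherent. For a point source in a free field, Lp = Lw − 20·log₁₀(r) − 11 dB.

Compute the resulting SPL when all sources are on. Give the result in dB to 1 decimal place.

Source at 13.2 m: Lp = 86.3 − 20·log₁₀(13.2) − 11 = 52.9 dB.
Sum in the linear (power) domain: Σ 10^(Lᵢ/10) = 10^(52.9/10) + 10^(80.7/10) + 10^(94.7/10) + 10^(74.4/10) + 10^(82.2/10) = 3.262e+09.
Back to dB: 10·log₁₀ Σ = 95.1 dB.

95.1 dB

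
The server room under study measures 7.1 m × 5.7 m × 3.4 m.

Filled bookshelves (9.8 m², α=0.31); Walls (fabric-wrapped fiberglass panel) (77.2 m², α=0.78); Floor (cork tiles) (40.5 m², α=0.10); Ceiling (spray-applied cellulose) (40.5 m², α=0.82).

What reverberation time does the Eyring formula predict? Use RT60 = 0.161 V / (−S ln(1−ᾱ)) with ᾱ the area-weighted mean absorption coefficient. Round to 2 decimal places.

0.14 seconds

S = Σ Sᵢ = 168.0 m².
Σ(Sᵢαᵢ) = 9.8·0.31 + 77.2·0.78 + 40.5·0.10 + 40.5·0.82 = 100.514.
ᾱ = 100.514 / 168.0 = 0.5983.
−S·ln(1−ᾱ) = −168.0 × ln(1 − 0.5983) = 153.224.
V = 7.1 × 5.7 × 3.4 = 137.598 m³.
RT60 = 0.161 × 137.598 / 153.224 = 0.14 s.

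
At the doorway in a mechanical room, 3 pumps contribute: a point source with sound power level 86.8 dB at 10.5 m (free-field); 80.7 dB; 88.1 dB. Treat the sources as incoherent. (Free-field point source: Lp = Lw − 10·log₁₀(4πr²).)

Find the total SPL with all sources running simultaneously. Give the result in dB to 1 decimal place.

88.8 dB

Source at 10.5 m: Lp = 86.8 − 10·log₁₀(4π·10.5²) = 86.8 − 10·log₁₀(1385.442) = 55.4 dB.
Converting to relative power and adding: 10^(55.4/10) + 10^(80.7/10) + 10^(88.1/10) = 7.635e+08.
Back to dB: 10·log₁₀ Σ = 88.8 dB.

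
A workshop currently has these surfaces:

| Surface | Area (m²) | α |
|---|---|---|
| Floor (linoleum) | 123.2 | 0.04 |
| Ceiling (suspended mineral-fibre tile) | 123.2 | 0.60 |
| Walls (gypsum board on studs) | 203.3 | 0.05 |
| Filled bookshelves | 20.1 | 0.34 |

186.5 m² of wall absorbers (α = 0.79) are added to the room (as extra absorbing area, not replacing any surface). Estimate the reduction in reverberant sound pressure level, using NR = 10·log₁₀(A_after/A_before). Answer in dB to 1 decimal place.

Summing Sᵢαᵢ: 4.928 + 73.920 + 10.165 + 6.834 → A_before = 95.847 sabins.
Added absorption = 186.5 × 0.79 = 147.335 sabins.
New total A_after = 243.182 sabins.
Reduction = 10 log₁₀(A_after/A_before) = 10 log₁₀(2.5372) = 4.0 dB.

4.0 dB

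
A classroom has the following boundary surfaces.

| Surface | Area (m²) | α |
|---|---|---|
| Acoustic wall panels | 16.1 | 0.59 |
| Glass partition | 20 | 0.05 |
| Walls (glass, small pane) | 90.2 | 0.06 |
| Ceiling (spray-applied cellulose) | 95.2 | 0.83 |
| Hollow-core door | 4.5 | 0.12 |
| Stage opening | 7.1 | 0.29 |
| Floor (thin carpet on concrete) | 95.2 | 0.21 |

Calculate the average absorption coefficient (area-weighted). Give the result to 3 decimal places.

0.358

Total surface area S = 328.3 m².
Σ(Sᵢαᵢ) = 16.1·0.59 + 20·0.05 + 90.2·0.06 + 95.2·0.83 + 4.5·0.12 + 7.1·0.29 + 95.2·0.21 = 117.518.
ᾱ = 117.518 / 328.3 = 0.358.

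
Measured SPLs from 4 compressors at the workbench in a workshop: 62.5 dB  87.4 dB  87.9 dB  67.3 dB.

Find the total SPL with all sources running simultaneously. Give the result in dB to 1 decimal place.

90.7 dB

Converting to relative power and adding: 10^(62.5/10) + 10^(87.4/10) + 10^(87.9/10) + 10^(67.3/10) = 1.173e+09.
Combined level = 10 log₁₀(1.173e+09) = 90.7 dB.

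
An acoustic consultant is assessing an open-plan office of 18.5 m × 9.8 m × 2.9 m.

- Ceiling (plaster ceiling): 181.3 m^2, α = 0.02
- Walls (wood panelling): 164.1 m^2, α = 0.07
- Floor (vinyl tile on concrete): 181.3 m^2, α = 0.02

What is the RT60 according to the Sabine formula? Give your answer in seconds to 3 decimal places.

Total absorption A = 181.3×0.02 + 164.1×0.07 + 181.3×0.02
  = 3.626 + 11.487 + 3.626 = 18.739 m^2 sabins.
Room volume: 525.77 m³.
RT60 = 0.161 · V / A = 0.161 × 525.77 / 18.739 = 4.517 s.

4.517 sec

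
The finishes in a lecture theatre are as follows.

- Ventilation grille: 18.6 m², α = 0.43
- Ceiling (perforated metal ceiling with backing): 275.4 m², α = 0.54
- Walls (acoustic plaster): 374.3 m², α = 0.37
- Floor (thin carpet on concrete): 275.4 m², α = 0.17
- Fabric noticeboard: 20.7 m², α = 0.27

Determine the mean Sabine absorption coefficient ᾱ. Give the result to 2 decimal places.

Total surface area S = 964.4 m².
Weighted sum Σ Sα = 347.612.
ᾱ = A/S = 0.36.

0.36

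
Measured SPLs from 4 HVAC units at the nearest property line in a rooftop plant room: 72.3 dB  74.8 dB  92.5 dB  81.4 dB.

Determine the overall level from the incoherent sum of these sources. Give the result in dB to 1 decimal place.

Σ 10^(Lᵢ/10) = 1.963e+09.
L_total = 10·log₁₀(1.963e+09) = 92.9 dB.

92.9 dB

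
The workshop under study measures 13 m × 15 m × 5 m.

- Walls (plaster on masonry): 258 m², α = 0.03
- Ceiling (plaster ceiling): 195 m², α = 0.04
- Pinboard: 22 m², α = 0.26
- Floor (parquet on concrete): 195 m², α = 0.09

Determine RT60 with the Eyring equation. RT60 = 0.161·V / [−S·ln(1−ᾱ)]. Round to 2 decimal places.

Total surface area S = 258 + 195 + 22 + 195 = 670.0 m².
Absorption A = 258·0.03 + 195·0.04 + 22·0.26 + 195·0.09 = 38.810 sabins.
Mean coefficient ᾱ = A/S = 0.0579.
Eyring denominator: −S ln(1−ᾱ) = 39.961.
V = 13 × 15 × 5 = 975 m³.
T = 0.161·V/[−S·ln(1−ᾱ)] = 0.161·975/39.961 = 3.93 s.

3.93 s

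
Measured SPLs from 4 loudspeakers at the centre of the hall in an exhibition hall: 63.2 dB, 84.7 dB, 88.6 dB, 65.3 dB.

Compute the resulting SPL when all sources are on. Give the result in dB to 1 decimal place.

90.1 dB

Σ 10^(Lᵢ/10) = 1.025e+09.
L_total = 10·log₁₀(1.025e+09) = 90.1 dB.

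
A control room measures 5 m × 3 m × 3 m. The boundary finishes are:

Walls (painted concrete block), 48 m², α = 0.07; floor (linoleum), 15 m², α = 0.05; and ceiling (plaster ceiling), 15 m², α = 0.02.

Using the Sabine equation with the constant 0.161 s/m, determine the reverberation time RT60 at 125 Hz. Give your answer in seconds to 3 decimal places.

Summing Sᵢαᵢ: 3.360 + 0.750 + 0.300 → A = 4.410 sabins.
V = 5·3·3 = 45 m³.
T = 0.161 V/A = 0.161·45/4.410 = 1.643 s.

1.643 s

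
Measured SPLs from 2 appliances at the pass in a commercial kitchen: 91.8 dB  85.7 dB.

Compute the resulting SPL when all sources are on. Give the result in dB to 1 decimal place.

92.8 dB

Sum in the linear (power) domain: Σ 10^(Lᵢ/10) = 10^(91.8/10) + 10^(85.7/10) = 1.885e+09.
Combined level = 10 log₁₀(1.885e+09) = 92.8 dB.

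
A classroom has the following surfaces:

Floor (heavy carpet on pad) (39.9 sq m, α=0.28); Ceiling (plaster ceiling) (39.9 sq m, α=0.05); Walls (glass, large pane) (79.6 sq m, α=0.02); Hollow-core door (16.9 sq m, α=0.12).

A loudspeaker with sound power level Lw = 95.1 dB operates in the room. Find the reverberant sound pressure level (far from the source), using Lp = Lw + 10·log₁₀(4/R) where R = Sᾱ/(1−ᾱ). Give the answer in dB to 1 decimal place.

Σ(Sᵢαᵢ) = 39.9·0.28 + 39.9·0.05 + 79.6·0.02 + 16.9·0.12 = 16.787; total area S = 176.3 sq m.
ᾱ = 16.787/176.3 = 0.0952; R = Sᾱ/(1−ᾱ) = 16.787/(1−0.0952) = 18.553 sq m.
Lp = Lw + 10 log₁₀(4/R) = 95.1 -6.66 = 88.4 dB.

88.4 dB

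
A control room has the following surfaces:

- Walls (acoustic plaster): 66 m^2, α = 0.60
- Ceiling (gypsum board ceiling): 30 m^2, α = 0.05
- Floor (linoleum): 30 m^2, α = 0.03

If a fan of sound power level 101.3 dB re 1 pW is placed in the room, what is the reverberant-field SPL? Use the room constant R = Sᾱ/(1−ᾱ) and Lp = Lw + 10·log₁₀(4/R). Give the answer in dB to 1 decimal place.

89.3 dB

Σ(Sᵢαᵢ) = 66×0.60 + 30×0.05 + 30×0.03 = 42.000; total area S = 126.0 m^2.
ᾱ = 0.3333, so room constant R = A/(1−ᾱ) = 62.997 m^2.
Lp = Lw + 10 log₁₀(4/R) = 101.3 -11.97 = 89.3 dB.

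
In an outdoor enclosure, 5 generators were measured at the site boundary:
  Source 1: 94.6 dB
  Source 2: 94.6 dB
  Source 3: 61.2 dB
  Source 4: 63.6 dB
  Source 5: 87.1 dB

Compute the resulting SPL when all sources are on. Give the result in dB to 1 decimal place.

98.0 dB

Converting to relative power and adding: 10^(94.6/10) + 10^(94.6/10) + 10^(61.2/10) + 10^(63.6/10) + 10^(87.1/10) = 6.285e+09.
Back to dB: 10·log₁₀ Σ = 98.0 dB.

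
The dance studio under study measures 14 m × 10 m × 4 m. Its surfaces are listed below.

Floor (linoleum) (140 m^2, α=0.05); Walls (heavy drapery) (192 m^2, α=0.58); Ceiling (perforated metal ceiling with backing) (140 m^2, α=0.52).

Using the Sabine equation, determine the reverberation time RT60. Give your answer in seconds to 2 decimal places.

0.47 s

Equivalent absorption area: A = 140*0.05 + 192*0.58 + 140*0.52 = 191.160 m^2.
Volume V = 14 × 10 × 4 = 560 m³.
T = 0.161 V/A = 0.161·560/191.160 = 0.47 s.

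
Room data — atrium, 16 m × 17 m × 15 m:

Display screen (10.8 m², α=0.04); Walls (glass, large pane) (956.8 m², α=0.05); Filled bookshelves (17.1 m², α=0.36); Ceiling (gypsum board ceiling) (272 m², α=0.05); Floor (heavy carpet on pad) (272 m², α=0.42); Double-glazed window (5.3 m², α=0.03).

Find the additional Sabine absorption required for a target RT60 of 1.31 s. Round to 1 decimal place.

319.0 sabins

Total absorption A₁ = 10.8·0.04 + 956.8·0.05 + 17.1·0.36 + 272·0.05 + 272·0.42 + 5.3·0.03
  = 0.432 + 47.840 + 6.156 + 13.600 + 114.240 + 0.159 = 182.427 m² sabins.
V = 4080 m³. Required absorption A₂ = 0.161 × 4080 / 1.31 = 501.435 sabins.
Additional absorption ΔA = 501.435 − 182.427 = 319.0 sabins.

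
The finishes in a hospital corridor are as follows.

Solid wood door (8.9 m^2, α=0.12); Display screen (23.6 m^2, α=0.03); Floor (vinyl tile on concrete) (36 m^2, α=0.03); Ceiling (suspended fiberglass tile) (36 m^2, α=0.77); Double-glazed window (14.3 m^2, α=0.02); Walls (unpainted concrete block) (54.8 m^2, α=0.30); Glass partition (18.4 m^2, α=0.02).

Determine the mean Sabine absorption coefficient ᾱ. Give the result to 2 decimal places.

S = Σ Sᵢ = 8.9 + 23.6 + 36 + 36 + 14.3 + 54.8 + 18.4 = 192.0 m^2.
A = 8.9×0.12 + 23.6×0.03 + 36×0.03 + 36×0.77 + 14.3×0.02 + 54.8×0.30 + 18.4×0.02 = 47.670 sabins.
ᾱ = A/S = 0.25.

0.25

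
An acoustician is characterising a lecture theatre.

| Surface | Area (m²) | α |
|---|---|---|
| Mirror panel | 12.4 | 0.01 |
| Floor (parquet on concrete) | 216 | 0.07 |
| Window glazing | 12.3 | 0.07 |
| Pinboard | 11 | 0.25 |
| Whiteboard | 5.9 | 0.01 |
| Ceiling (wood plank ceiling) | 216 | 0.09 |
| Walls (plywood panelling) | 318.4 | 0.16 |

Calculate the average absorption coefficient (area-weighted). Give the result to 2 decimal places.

Total surface area S = 792.0 m².
Σ(Sᵢαᵢ) = 12.4*0.01 + 216*0.07 + 12.3*0.07 + 11*0.25 + 5.9*0.01 + 216*0.09 + 318.4*0.16 = 89.298.
ᾱ = A/S = 0.11.

0.11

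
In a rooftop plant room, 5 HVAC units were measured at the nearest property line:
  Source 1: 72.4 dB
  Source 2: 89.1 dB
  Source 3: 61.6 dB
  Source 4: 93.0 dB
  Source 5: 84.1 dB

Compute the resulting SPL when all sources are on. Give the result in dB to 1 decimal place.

94.9 dB

Σ 10^(Lᵢ/10) = 3.084e+09.
Back to dB: 10·log₁₀ Σ = 94.9 dB.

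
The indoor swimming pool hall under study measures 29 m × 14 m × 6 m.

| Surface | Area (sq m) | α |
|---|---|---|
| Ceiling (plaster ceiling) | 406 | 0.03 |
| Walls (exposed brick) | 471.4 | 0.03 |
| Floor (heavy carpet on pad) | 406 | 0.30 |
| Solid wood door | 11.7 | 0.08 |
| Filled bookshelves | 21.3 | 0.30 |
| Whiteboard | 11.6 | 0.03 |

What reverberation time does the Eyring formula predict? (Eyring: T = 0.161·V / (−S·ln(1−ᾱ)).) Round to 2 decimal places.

S = Σ Sᵢ = 1328.0 sq m.
Σ(Sᵢαᵢ) = 406·0.03 + 471.4·0.03 + 406·0.30 + 11.7·0.08 + 21.3·0.30 + 11.6·0.03 = 155.796.
ᾱ = 155.796 / 1328.0 = 0.1173.
Eyring denominator: −S ln(1−ᾱ) = 165.694.
V = 29 × 14 × 6 = 2436 m³.
T = 0.161·V/[−S·ln(1−ᾱ)] = 0.161·2436/165.694 = 2.37 s.

2.37 s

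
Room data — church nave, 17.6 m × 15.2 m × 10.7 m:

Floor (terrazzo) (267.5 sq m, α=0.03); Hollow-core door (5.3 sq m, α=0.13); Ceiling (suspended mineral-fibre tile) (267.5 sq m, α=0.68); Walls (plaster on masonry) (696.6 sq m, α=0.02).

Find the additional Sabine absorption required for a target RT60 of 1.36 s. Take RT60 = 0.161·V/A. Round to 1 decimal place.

Total absorption A₁ = 267.5×0.03 + 5.3×0.13 + 267.5×0.68 + 696.6×0.02
  = 8.025 + 0.689 + 181.900 + 13.932 = 204.546 sq m sabins.
V = 2862.464 m³. Required absorption A₂ = 0.161 × 2862.464 / 1.36 = 338.865 sabins.
Shortfall: 338.865 − 204.546 = 134.3 sabins.

134.3 sabins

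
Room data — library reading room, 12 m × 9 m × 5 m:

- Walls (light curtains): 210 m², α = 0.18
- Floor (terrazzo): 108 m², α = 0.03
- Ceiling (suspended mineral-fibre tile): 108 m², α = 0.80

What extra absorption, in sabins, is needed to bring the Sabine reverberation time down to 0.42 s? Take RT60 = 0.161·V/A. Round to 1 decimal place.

Summing Sᵢαᵢ: 37.800 + 3.240 + 86.400 → A₁ = 127.440 sabins.
For T = 0.42 s, need A₂ = 0.161·V/T = 0.161·540/0.42 = 207.000 sabins.
Additional absorption ΔA = 207.000 − 127.440 = 79.6 sabins.

79.6 sabins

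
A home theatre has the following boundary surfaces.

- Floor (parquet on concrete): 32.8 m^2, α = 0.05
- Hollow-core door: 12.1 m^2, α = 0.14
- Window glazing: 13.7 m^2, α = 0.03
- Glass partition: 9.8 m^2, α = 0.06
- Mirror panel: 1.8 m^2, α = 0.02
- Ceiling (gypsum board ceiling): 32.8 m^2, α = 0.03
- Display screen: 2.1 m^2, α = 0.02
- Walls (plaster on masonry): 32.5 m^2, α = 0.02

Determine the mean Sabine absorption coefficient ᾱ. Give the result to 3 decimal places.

0.044

Total surface area S = 137.6 m^2.
Weighted sum Σ Sα = 6.045.
ᾱ = A/S = 0.044.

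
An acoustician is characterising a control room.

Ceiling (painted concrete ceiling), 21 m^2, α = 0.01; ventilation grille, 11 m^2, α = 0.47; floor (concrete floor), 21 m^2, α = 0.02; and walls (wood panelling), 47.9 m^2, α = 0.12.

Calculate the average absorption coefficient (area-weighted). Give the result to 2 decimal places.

0.11

Total surface area S = 100.9 m^2.
Σ(Sᵢαᵢ) = 21×0.01 + 11×0.47 + 21×0.02 + 47.9×0.12 = 11.548.
ᾱ = 11.548 / 100.9 = 0.11.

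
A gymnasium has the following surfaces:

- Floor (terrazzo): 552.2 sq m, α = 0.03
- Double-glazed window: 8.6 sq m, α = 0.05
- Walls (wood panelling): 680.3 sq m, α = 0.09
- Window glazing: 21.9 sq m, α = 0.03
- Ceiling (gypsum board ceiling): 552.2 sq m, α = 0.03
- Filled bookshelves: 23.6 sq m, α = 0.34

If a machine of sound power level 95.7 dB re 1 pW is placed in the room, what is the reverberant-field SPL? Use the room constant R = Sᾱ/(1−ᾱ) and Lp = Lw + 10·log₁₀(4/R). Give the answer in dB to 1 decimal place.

A = 103.470 sabins; S = 1838.8 sq m.
ᾱ = 103.470/1838.8 = 0.0563; R = Sᾱ/(1−ᾱ) = 103.470/(1−0.0563) = 109.643 sq m.
Lp = 95.7 + 10·log₁₀(4/109.643) = 95.7 + (-14.38) = 81.3 dB.

81.3 dB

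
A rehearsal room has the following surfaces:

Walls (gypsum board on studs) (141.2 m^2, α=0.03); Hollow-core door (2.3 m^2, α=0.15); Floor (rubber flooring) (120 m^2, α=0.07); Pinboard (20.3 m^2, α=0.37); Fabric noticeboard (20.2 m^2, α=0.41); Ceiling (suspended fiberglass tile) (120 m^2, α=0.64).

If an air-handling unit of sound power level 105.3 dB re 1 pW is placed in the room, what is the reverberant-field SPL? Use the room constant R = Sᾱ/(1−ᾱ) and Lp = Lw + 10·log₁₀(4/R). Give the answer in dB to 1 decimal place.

A = 105.574 sabins; S = 424.0 m^2.
ᾱ = 0.2490, so room constant R = A/(1−ᾱ) = 140.578 m^2.
Lp = 105.3 + 10·log₁₀(4/140.578) = 105.3 + (-15.46) = 89.8 dB.

89.8 dB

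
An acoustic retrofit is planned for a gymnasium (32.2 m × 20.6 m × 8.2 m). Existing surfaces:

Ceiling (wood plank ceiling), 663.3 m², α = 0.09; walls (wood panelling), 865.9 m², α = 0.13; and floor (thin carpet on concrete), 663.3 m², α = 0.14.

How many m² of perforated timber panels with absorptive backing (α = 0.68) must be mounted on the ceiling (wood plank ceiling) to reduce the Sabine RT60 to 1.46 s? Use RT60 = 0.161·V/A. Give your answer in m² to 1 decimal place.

A₁ = Σ Sᵢαᵢ = 663.3*0.09 + 865.9*0.13 + 663.3*0.14 = 265.126 sabins.
Required A₂ = 0.161·5439.224/1.46 = 599.805 sabins.
Absorption to add: 599.805 − 265.126 = 334.679 sabins.
Each m² of panel replacing the ceiling (wood plank ceiling) adds (0.68 − 0.09) = 0.59 sabins.
Area = ΔA/Δα = 334.679/0.59 = 567.3 m².

567.3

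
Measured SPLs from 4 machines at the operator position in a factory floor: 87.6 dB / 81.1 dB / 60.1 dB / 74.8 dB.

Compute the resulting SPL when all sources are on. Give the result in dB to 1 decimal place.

88.7 dB

Σ 10^(Lᵢ/10) = 7.355e+08.
Combined level = 10 log₁₀(7.355e+08) = 88.7 dB.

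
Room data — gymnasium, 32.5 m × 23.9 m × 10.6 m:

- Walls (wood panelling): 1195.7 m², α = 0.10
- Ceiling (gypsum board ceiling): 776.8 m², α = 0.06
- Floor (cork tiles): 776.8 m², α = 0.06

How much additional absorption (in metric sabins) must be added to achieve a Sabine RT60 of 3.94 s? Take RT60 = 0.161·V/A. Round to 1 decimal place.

Total absorption A₁ = 1195.7*0.10 + 776.8*0.06 + 776.8*0.06
  = 119.570 + 46.608 + 46.608 = 212.786 m² sabins.
V = 8233.55 m³. Required absorption A₂ = 0.161 × 8233.55 / 3.94 = 336.447 sabins.
Shortfall: 336.447 − 212.786 = 123.7 sabins.

123.7 sabins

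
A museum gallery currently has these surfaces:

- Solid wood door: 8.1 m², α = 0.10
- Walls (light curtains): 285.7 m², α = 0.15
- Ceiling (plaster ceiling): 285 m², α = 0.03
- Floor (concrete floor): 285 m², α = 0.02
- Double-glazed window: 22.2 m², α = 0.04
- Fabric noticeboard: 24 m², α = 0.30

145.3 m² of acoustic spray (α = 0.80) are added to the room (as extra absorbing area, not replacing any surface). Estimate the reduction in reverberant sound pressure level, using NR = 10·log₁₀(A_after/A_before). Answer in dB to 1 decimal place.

4.4 dB

Total absorption A_before = 8.1·0.10 + 285.7·0.15 + 285·0.03 + 285·0.02 + 22.2·0.04 + 24·0.30
  = 0.810 + 42.855 + 8.550 + 5.700 + 0.888 + 7.200 = 66.003 m² sabins.
Treatment contributes 145.3·0.80 = 116.240 sabins.
New total A_after = 182.243 sabins.
Reduction = 10 log₁₀(A_after/A_before) = 10 log₁₀(2.7611) = 4.4 dB.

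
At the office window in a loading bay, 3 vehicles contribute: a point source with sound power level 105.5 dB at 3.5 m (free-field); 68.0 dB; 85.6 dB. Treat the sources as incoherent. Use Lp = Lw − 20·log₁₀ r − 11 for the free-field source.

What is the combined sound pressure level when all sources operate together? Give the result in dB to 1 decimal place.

87.8 dB

Source at 3.5 m: Lp = 105.5 − 20·log₁₀(3.5) − 11 = 83.6 dB.
Sum in the linear (power) domain: Σ 10^(Lᵢ/10) = 10^(83.6/10) + 10^(68.0/10) + 10^(85.6/10) = 5.985e+08.
Back to dB: 10·log₁₀ Σ = 87.8 dB.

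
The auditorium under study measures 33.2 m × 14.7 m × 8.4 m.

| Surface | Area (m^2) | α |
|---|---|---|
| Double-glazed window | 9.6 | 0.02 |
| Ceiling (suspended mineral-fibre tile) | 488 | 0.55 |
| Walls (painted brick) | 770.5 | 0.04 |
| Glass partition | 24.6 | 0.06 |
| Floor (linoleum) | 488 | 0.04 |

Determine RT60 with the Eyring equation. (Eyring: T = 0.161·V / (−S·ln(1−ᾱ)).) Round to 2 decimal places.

1.87 sec

S = Σ Sᵢ = 1780.7 m^2.
Absorption A = 9.6×0.02 + 488×0.55 + 770.5×0.04 + 24.6×0.06 + 488×0.04 = 320.408 sabins.
Mean coefficient ᾱ = A/S = 0.1799.
−S·ln(1−ᾱ) = −1780.7 × ln(1 − 0.1799) = 353.164.
V = 33.2 × 14.7 × 8.4 = 4099.536 m³.
RT60 = 0.161 × 4099.536 / 353.164 = 1.87 s.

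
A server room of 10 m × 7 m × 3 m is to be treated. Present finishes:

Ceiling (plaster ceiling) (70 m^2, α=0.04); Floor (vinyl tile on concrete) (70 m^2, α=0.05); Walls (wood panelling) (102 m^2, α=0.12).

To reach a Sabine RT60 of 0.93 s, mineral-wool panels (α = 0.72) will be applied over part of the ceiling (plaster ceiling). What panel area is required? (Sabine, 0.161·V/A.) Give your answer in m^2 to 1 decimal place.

26.2

Total absorption A₁ = 70·0.04 + 70·0.05 + 102·0.12
  = 2.800 + 3.500 + 12.240 = 18.540 m^2 sabins.
V = 210 m³. Target absorption A₂ = 0.161 × 210 / 0.93 = 36.355 sabins.
ΔA needed = 36.355 − 18.540 = 17.815 sabins.
Net gain per m^2: Δα = 0.72 − 0.04 = 0.68.
Panel area = 17.815 / 0.68 = 26.2 m^2.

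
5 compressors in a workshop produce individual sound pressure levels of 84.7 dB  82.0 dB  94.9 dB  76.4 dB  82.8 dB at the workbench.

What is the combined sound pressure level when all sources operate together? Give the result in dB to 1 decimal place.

95.8 dB

Converting to relative power and adding: 10^(84.7/10) + 10^(82.0/10) + 10^(94.9/10) + 10^(76.4/10) + 10^(82.8/10) = 3.778e+09.
L_total = 10·log₁₀(3.778e+09) = 95.8 dB.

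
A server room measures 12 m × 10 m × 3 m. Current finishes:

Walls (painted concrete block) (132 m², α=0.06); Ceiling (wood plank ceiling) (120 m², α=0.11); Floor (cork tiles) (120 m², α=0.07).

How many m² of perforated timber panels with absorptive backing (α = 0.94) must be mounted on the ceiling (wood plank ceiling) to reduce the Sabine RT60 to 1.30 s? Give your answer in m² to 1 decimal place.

Total absorption A₁ = 132*0.06 + 120*0.11 + 120*0.07
  = 7.920 + 13.200 + 8.400 = 29.520 m² sabins.
Required A₂ = 0.161·360/1.30 = 44.585 sabins.
Absorption to add: 44.585 − 29.520 = 15.065 sabins.
Net gain per m²: Δα = 0.94 − 0.11 = 0.83.
Panel area = 15.065 / 0.83 = 18.2 m².

18.2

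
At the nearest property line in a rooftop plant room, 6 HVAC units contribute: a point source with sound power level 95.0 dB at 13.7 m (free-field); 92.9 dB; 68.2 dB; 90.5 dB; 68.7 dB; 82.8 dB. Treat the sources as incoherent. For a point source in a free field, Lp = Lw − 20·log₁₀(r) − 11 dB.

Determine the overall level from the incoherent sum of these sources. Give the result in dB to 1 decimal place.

Source at 13.7 m: Lp = 95.0 − 20·log₁₀(13.7) − 11 = 61.3 dB.
Converting to relative power and adding: 10^(61.3/10) + 10^(92.9/10) + 10^(68.2/10) + 10^(90.5/10) + 10^(68.7/10) + 10^(82.8/10) = 3.278e+09.
Combined level = 10 log₁₀(3.278e+09) = 95.2 dB.

95.2 dB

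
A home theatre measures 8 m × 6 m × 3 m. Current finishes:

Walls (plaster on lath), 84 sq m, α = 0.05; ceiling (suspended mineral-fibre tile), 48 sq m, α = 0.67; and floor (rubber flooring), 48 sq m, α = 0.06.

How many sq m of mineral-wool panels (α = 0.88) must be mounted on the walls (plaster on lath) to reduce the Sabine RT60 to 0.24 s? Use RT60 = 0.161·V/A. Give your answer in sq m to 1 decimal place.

69.1

Equivalent absorption area: A₁ = 84·0.05 + 48·0.67 + 48·0.06 = 39.240 sq m.
Required A₂ = 0.161·144/0.24 = 96.600 sabins.
Absorption to add: 96.600 − 39.240 = 57.360 sabins.
Each sq m of panel replacing the walls (plaster on lath) adds (0.88 − 0.05) = 0.83 sabins.
Area = ΔA/Δα = 57.360/0.83 = 69.1 sq m.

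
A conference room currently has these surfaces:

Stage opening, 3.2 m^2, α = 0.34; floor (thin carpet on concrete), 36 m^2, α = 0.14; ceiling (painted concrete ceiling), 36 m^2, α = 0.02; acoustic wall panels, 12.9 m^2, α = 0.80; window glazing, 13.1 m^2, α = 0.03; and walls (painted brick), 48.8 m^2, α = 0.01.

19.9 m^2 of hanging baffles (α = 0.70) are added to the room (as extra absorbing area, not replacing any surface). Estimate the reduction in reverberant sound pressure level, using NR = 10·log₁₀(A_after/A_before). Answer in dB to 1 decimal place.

2.5 dB

Total absorption A_before = 3.2*0.34 + 36*0.14 + 36*0.02 + 12.9*0.80 + 13.1*0.03 + 48.8*0.01
  = 1.088 + 5.040 + 0.720 + 10.320 + 0.393 + 0.488 = 18.049 m^2 sabins.
Treatment contributes 19.9·0.70 = 13.930 sabins.
A_after = 18.049 + 13.930 = 31.979 sabins.
Reduction = 10 log₁₀(A_after/A_before) = 10 log₁₀(1.7718) = 2.5 dB.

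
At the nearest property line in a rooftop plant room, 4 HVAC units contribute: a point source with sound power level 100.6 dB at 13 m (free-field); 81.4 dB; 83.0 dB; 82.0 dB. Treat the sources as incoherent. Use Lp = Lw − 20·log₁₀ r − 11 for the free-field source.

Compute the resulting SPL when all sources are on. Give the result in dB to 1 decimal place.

87.0 dB

Source at 13 m: Lp = 100.6 − 20·log₁₀(13) − 11 = 67.3 dB.
Sum in the linear (power) domain: Σ 10^(Lᵢ/10) = 10^(67.3/10) + 10^(81.4/10) + 10^(83.0/10) + 10^(82.0/10) = 5.014e+08.
Combined level = 10 log₁₀(5.014e+08) = 87.0 dB.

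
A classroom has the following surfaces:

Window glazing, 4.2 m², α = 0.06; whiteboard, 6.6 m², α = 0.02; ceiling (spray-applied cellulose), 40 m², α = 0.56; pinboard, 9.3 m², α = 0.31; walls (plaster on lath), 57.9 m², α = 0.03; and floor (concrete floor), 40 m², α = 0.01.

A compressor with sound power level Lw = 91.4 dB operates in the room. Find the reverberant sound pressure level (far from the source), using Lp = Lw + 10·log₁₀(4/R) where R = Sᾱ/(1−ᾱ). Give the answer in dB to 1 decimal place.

82.1 dB

A = 27.804 sabins; S = 158.0 m².
ᾱ = 27.804/158.0 = 0.1760; R = Sᾱ/(1−ᾱ) = 27.804/(1−0.1760) = 33.743 m².
Lp = 91.4 + 10·log₁₀(4/33.743) = 91.4 + (-9.26) = 82.1 dB.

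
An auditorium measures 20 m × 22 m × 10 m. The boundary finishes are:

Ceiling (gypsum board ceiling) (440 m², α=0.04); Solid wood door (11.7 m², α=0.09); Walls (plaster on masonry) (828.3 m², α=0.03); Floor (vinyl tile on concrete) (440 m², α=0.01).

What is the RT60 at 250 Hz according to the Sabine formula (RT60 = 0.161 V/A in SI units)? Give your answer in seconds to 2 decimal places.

14.79 s

Equivalent absorption area: A = 440×0.04 + 11.7×0.09 + 828.3×0.03 + 440×0.01 = 47.902 m².
Volume V = 20 × 22 × 10 = 4400 m³.
RT60 = 0.161 · V / A = 0.161 × 4400 / 47.902 = 14.79 s.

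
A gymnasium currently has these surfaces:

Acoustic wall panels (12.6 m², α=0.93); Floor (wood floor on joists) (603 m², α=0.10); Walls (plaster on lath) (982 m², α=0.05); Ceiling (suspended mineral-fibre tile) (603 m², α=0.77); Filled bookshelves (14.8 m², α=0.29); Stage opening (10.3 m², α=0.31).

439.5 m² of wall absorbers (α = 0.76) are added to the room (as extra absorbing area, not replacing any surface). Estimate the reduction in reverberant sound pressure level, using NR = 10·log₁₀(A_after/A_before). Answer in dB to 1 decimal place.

1.9 dB

Summing Sᵢαᵢ: 11.718 + 60.300 + 49.100 + 464.310 + 4.292 + 3.193 → A_before = 592.913 sabins.
Treatment contributes 439.5·0.76 = 334.020 sabins.
A_after = 592.913 + 334.020 = 926.933 sabins.
NR = 10·log₁₀(926.933/592.913) = 1.9 dB.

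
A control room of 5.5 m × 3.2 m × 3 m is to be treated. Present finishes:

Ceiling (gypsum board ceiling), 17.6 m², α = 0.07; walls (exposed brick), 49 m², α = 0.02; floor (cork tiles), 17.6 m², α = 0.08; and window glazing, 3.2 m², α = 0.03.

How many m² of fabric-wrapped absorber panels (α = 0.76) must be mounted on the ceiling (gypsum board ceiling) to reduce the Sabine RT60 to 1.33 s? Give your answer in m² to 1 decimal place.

A₁ = Σ Sᵢαᵢ = 17.6·0.07 + 49·0.02 + 17.6·0.08 + 3.2·0.03 = 3.716 sabins.
Required A₂ = 0.161·52.8/1.33 = 6.392 sabins.
ΔA needed = 6.392 − 3.716 = 2.676 sabins.
Each m² of panel replacing the ceiling (gypsum board ceiling) adds (0.76 − 0.07) = 0.69 sabins.
Panel area = 2.676 / 0.69 = 3.9 m².

3.9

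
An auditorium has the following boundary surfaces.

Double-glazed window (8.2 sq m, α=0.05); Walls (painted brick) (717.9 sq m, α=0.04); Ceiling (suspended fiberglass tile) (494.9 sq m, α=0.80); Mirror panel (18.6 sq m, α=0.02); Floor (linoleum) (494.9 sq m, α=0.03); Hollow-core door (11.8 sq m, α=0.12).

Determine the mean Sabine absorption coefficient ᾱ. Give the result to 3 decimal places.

0.253

Total surface area S = 1746.3 sq m.
Σ(Sᵢαᵢ) = 8.2×0.05 + 717.9×0.04 + 494.9×0.80 + 18.6×0.02 + 494.9×0.03 + 11.8×0.12 = 441.681.
ᾱ = 441.681 / 1746.3 = 0.253.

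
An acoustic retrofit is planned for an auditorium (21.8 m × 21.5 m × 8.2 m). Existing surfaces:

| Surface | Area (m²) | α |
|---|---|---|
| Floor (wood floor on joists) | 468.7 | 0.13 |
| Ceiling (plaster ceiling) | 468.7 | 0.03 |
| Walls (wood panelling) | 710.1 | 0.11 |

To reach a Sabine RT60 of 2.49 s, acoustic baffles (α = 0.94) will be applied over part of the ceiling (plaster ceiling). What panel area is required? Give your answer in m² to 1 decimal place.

104.8

Total absorption A₁ = 468.7*0.13 + 468.7*0.03 + 710.1*0.11
  = 60.931 + 14.061 + 78.111 = 153.103 m² sabins.
V = 3843.34 m³. Target absorption A₂ = 0.161 × 3843.34 / 2.49 = 248.505 sabins.
ΔA needed = 248.505 − 153.103 = 95.402 sabins.
Net gain per m²: Δα = 0.94 − 0.03 = 0.91.
Panel area = 95.402 / 0.91 = 104.8 m².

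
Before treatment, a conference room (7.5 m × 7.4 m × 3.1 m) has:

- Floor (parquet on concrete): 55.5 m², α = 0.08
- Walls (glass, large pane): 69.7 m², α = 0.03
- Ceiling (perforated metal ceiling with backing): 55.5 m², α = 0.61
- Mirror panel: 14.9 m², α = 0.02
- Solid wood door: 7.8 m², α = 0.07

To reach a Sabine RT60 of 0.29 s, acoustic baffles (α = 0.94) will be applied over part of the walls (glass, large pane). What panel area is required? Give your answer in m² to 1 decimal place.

Equivalent absorption area: A₁ = 55.5×0.08 + 69.7×0.03 + 55.5×0.61 + 14.9×0.02 + 7.8×0.07 = 41.230 m².
V = 172.05 m³. Target absorption A₂ = 0.161 × 172.05 / 0.29 = 95.517 sabins.
Absorption to add: 95.517 − 41.230 = 54.287 sabins.
Each m² of panel replacing the walls (glass, large pane) adds (0.94 − 0.03) = 0.91 sabins.
Area = ΔA/Δα = 54.287/0.91 = 59.7 m².

59.7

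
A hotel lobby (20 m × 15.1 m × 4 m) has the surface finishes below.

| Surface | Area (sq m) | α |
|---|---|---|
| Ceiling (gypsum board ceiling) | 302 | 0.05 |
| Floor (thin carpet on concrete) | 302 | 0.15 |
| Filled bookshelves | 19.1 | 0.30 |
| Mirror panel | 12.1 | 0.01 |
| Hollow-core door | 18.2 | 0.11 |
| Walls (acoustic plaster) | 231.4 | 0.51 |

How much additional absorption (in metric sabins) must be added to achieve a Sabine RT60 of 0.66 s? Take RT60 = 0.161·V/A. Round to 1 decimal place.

108.4 sabins

Summing Sᵢαᵢ: 15.100 + 45.300 + 5.730 + 0.121 + 2.002 + 118.014 → A₁ = 186.267 sabins.
For T = 0.66 s, need A₂ = 0.161·V/T = 0.161·1208/0.66 = 294.679 sabins.
ΔA = A₂ − A₁ = 294.679 − 186.267 = 108.4 sabins.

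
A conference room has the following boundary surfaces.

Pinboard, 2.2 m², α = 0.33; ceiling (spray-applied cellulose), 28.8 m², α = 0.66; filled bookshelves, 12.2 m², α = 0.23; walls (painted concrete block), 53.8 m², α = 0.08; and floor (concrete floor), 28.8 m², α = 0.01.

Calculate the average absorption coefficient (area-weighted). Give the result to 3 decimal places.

Total surface area S = 125.8 m².
Weighted sum Σ Sα = 27.132.
ᾱ = A/S = 0.216.

0.216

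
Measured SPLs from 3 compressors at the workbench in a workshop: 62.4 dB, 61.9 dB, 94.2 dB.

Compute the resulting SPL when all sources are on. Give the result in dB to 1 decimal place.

94.2 dB

Converting to relative power and adding: 10^(62.4/10) + 10^(61.9/10) + 10^(94.2/10) = 2.634e+09.
Combined level = 10 log₁₀(2.634e+09) = 94.2 dB.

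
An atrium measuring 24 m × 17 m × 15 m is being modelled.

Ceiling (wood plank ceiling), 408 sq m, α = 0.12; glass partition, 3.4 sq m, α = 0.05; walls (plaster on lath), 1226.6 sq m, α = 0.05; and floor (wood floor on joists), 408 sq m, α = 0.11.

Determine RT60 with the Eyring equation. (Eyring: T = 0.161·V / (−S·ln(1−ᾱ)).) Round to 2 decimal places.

6.10 sec

Total surface area S = 408 + 3.4 + 1226.6 + 408 = 2046.0 sq m.
Absorption A = 408·0.12 + 3.4·0.05 + 1226.6·0.05 + 408·0.11 = 155.340 sabins.
ᾱ = 155.340 / 2046.0 = 0.0759.
−S·ln(1−ᾱ) = −2046.0 × ln(1 − 0.0759) = 161.501.
V = 24 × 17 × 15 = 6120 m³.
RT60 = 0.161 × 6120 / 161.501 = 6.10 s.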